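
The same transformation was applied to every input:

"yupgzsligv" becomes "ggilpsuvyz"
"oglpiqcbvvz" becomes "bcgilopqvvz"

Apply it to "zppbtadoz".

abdopptzz

The rule is to sort the characters into alphabetical order.
"zppbtadoz" → "abdopptzz".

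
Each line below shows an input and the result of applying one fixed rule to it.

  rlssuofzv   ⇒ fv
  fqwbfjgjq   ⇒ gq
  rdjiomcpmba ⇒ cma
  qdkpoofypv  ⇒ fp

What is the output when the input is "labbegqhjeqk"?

qjq

In each case the input is transformed by: keep every other character starting from the first (positions 1st, 3rd, 5th, ...), then delete the first 3 characters.
Starting from "labbegqhjeqk": after the first operation, "lbeqjq"; after the second, "qjq".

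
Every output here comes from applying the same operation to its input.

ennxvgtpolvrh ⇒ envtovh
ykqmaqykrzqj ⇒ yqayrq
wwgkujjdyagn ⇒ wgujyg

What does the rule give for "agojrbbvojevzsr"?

The rule is to keep every other character starting from the first (positions 1st, 3rd, 5th, ...).
For "agojrbbvojevzsr" the result is "aorboezr".

aorboezr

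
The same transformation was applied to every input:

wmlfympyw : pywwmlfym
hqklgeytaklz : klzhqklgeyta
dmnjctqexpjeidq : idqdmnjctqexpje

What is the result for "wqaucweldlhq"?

lhqwqaucweld

In each case the input is transformed by: move the last 3 characters to the front (rotate right by 3).
On "wqaucweldlhq" that produces "lhqwqaucweld".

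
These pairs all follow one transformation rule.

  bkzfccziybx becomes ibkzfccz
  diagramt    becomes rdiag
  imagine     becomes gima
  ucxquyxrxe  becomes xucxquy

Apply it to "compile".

Looking at the pairs, the operation is to delete the last 3 characters, then move the last character to the front.
On "compile": the first step gives "comp", and the second then gives "pcom".
(Check on "bkzfccziybx": → "bkzfcczi" → "ibkzfccz" ✓)

pcom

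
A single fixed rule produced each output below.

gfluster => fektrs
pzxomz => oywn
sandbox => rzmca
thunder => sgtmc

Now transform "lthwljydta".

ksgvkixc

What's happening: delete the last 2 characters, then shift every letter 1 place backward in the alphabet (wrapping around).
Applying both steps to "lthwljydta": "lthwljyd", then "ksgvkixc".
(Check on "sandbox": → "sandb" → "rzmca" ✓)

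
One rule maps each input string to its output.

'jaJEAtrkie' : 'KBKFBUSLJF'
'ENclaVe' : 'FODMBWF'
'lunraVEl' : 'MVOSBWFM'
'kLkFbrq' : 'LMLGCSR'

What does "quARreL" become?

RVBSSFM

The rule is to shift every letter 1 place forward in the alphabet (wrapping around), then convert every letter to uppercase.
"quARreL" → "rvBSsfM" → "RVBSSFM".
(Check on "lunraVEl": → "mvosbWFm" → "MVOSBWFM" ✓)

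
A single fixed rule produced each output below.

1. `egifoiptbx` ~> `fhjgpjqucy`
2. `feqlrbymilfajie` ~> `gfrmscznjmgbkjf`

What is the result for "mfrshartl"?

ngstibsum

Each output is the input with this applied: shift every letter 1 place forward in the alphabet (wrapping around).
For "mfrshartl" the result is "ngstibsum".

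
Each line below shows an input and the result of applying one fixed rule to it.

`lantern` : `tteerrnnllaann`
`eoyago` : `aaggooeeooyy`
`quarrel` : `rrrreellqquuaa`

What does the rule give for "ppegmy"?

ggmmyyppppee

Each output is the input with this applied: move the first 3 characters to the end (rotate left by 3), then double every character.
Applying that to "ppegmy" gives "ggmmyyppppee".
(Check on "lantern": → "ternlan" → "tteerrnnllaann" ✓)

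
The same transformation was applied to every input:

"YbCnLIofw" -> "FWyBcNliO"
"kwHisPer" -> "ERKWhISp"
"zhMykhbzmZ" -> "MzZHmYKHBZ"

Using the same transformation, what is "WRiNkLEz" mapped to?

Rule — flip the case of every letter, then move the last 2 characters to the front (rotate right by 2).
Working it through for "WRiNkLEz": intermediate "wrInKleZ", final "eZwrInKl".
(Check on "kwHisPer": → "KWhISpER" → "ERKWhISp" ✓)

eZwrInKl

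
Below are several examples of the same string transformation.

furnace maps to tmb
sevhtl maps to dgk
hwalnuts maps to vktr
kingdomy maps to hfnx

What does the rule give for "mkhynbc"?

jxa

What's happening: keep every other character starting from the second (positions 2nd, 4th, 6th, ...), then shift every letter 1 place backward in the alphabet (wrapping around).
On "mkhynbc": the first step gives "kyb", and the second then gives "jxa".
(Check on "kingdomy": → "igoy" → "hfnx" ✓)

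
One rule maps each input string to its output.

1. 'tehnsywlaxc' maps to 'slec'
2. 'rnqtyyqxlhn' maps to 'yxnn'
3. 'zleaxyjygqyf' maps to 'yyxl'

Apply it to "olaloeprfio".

rool

The pattern: keep one character in every 3, starting at position 2 (positions 2nd, 5th, 8th, ...), then sort the characters into reverse alphabetical order.
Working it through for "olaloeprfio": intermediate "loro", final "rool".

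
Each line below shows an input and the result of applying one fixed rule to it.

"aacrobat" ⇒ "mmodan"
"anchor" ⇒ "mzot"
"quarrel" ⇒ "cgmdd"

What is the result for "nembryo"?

zqynd

Rule — shift every letter 12 places forward in the alphabet (wrapping around), then delete the last 2 characters.
On "nembryo": the first step gives "zqyndka", and the second then gives "zqynd".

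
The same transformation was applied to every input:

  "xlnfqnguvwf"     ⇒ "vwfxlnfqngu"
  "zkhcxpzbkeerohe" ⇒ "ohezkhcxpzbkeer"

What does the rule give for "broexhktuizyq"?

Looking at the pairs, the operation is to move the last 3 characters to the front (rotate right by 3).
"broexhktuizyq" → "zyqbroexhktui".

zyqbroexhktui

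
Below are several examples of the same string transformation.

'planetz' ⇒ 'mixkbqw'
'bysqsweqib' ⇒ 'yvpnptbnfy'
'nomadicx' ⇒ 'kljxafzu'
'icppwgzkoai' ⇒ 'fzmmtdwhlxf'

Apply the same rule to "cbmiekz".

In each case the input is transformed by: shift every letter 3 places backward in the alphabet (wrapping around).
For "cbmiekz" the result is "zyjfbhw".

zyjfbhw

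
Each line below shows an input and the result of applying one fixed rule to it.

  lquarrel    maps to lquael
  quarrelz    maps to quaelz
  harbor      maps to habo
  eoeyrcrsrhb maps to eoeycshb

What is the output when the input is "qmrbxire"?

qmbxie

Each output is the input with this applied: remove every "r".
For "qmrbxire" the result is "qmbxie".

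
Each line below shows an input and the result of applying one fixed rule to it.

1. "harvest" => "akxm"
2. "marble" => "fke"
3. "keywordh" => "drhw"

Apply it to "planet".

In each case the input is transformed by: keep every other character starting from the first (positions 1st, 3rd, 5th, ...), then shift every letter 7 places backward in the alphabet (wrapping around).
For "planet", step one produces "pae"; step two turns that into "itx".
(Check on "harvest": → "hret" → "akxm" ✓)

itx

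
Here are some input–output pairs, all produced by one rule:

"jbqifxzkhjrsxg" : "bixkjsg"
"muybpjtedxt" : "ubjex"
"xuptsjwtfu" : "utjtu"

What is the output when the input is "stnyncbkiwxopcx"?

The transformation: keep every other character starting from the second (positions 2nd, 4th, 6th, ...).
Doing the same to "stnyncbkiwxopcx": "tyckwoc".

tyckwoc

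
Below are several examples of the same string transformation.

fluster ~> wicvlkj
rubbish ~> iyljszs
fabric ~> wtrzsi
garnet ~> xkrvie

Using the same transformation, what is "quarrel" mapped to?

The rule is to take characters alternately from the front and the back (1st, last, 2nd, 2nd-last, ...), then shift every letter 9 places backward in the alphabet (wrapping around).
Applying that to "quarrel" gives "hclvrii".
(Check on "rubbish": → "rhusbib" → "iyljszs" ✓)

hclvrii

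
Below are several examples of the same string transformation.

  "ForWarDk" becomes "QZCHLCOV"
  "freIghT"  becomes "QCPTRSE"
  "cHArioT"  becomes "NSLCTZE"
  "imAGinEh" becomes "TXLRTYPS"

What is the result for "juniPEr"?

UFYTAPC

In each case the input is transformed by: shift every letter 11 places forward in the alphabet (wrapping around), then convert every letter to uppercase.
Working it through for "juniPEr": intermediate "ufytAPc", final "UFYTAPC".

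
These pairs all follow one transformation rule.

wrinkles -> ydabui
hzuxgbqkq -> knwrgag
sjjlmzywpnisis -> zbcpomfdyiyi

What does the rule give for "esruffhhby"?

The transformation: shift every letter 10 places backward in the alphabet (wrapping around), then delete the first 2 characters.
Working it through for "esruffhhby": intermediate "uihkvvxxro", final "hkvvxxro".
(Check on "sjjlmzywpnisis": → "izzbcpomfdyiyi" → "zbcpomfdyiyi" ✓)

hkvvxxro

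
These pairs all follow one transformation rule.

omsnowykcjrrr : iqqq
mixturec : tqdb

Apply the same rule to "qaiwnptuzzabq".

yzap

The transformation: shift every letter 1 place backward in the alphabet (wrapping around), then keep only the last 4 characters.
Applying both steps to "qaiwnptuzzabq": "pzhvmostyyzap", then "yzap".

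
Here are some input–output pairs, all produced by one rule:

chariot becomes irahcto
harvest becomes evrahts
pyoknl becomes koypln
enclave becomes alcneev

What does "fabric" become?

rbafci

Rule — move the last 2 characters to the front (rotate right by 2), then reverse the string.
For "fabric", step one produces "icfabr"; step two turns that into "rbafci".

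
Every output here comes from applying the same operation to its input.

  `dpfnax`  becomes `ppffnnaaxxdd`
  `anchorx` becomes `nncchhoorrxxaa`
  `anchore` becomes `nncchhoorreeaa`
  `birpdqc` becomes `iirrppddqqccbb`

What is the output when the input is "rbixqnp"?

Looking at the pairs, the operation is to move the first character to the end, then double every character.
On "rbixqnp": the first step gives "bixqnpr", and the second then gives "bbiixxqqnnpprr".

bbiixxqqnnpprr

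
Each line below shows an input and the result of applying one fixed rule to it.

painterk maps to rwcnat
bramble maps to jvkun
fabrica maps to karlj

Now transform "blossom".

xbbxv

The pattern: delete the first 2 characters, then shift every letter 9 places forward in the alphabet (wrapping around).
Starting from "blossom": after the first operation, "ossom"; after the second, "xbbxv".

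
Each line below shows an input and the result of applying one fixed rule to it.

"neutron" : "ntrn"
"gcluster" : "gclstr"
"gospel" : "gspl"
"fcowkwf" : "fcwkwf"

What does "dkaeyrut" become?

What's happening: remove every vowel.
Doing the same to "dkaeyrut": "dkyrt".

dkyrt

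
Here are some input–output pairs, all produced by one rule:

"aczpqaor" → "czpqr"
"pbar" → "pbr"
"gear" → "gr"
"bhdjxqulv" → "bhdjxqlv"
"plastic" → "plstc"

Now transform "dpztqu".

dpztq

The rule is to remove every vowel.
On "dpztqu" that produces "dpztq".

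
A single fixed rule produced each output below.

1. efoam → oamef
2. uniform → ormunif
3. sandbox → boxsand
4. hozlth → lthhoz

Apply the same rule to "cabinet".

netcabi

The transformation: move the last 3 characters to the front (rotate right by 3).
So "cabinet" becomes "netcabi".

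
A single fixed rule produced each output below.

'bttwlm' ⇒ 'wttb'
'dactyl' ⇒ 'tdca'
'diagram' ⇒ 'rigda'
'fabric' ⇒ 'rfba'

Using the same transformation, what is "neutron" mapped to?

The rule is to delete the last 2 characters, then sort the characters into reverse alphabetical order.
For "neutron" the result is "utrne".

utrne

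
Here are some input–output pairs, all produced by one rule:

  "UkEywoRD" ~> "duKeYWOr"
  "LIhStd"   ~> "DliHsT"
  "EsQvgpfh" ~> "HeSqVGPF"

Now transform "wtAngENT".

tWTaNGen

In each case the input is transformed by: move the last character to the front, then flip the case of every letter.
For "wtAngENT", step one produces "TwtAngEN"; step two turns that into "tWTaNGen".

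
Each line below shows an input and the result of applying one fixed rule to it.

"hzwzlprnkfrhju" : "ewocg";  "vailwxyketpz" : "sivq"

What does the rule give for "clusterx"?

zpo

The pattern: shift every letter 3 places backward in the alphabet (wrapping around), then keep one character in every 3, starting at position 1 (positions 1st, 4th, 7th, ...).
So "clusterx" becomes "zpo".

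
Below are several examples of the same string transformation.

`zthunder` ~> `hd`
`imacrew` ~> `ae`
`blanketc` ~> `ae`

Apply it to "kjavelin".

Rule — keep one character in every 3, starting at position 3 (positions 3rd, 6th, 9th, ...).
Doing the same to "kjavelin": "al".

al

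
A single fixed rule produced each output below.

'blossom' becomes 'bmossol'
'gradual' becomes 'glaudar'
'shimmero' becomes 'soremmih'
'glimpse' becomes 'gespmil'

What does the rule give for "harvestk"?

hktsevra

Rule — reverse the string, then move the last character to the front.
Working it through for "harvestk": intermediate "ktsevrah", final "hktsevra".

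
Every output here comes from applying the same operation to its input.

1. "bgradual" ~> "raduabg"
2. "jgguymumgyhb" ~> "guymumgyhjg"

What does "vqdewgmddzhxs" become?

The rule is to delete the last character, then move the first 2 characters to the end (rotate left by 2).
Working it through for "vqdewgmddzhxs": intermediate "vqdewgmddzhx", final "dewgmddzhxvq".

dewgmddzhxvq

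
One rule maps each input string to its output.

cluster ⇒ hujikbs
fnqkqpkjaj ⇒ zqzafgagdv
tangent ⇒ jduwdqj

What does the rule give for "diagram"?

Each output is the input with this applied: shift every letter 10 places backward in the alphabet (wrapping around), then reverse the string.
"diagram" → "tyqwhqc" → "cqhwqyt".

cqhwqyt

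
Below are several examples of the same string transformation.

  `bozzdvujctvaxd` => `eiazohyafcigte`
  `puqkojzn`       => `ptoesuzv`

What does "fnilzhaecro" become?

qemfjhwtksn

The transformation: shift every letter 5 places forward in the alphabet (wrapping around), then move the first 3 characters to the end (rotate left by 3).
Starting from "fnilzhaecro": after the first operation, "ksnqemfjhwt"; after the second, "qemfjhwtksn".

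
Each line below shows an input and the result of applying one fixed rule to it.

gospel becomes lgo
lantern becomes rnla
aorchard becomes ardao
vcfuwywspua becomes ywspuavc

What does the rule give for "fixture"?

The rule is to move the first 2 characters to the end (rotate left by 2), then delete the first 3 characters.
Applying both steps to "fixture": "xturefi", then "refi".

refi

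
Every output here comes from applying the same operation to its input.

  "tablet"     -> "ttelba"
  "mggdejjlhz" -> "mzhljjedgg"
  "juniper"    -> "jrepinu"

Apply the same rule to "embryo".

The transformation: reverse the string, then move the last character to the front.
Starting from "embryo": after the first operation, "oyrbme"; after the second, "eoyrbm".

eoyrbm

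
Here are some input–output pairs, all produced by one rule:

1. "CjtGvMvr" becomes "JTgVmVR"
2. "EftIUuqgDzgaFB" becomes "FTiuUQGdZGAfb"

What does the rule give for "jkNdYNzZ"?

Looking at the pairs, the operation is to flip the case of every letter, then delete the first character.
Starting from "jkNdYNzZ": after the first operation, "JKnDynZz"; after the second, "KnDynZz".

KnDynZz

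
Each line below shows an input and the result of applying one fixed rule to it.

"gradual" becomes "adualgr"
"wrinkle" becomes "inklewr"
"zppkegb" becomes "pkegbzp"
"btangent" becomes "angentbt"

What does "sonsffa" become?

nsffaso

In each case the input is transformed by: move the first 2 characters to the end (rotate left by 2).
"sonsffa" → "nsffaso".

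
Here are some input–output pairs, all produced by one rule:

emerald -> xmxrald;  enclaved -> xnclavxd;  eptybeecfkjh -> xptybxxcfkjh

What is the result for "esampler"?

The rule is to replace every "e" with "x".
For "esampler" the result is "xsamplxr".

xsamplxr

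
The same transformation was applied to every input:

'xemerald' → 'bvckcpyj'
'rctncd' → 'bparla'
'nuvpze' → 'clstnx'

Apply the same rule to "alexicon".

In each case the input is transformed by: shift every letter 2 places backward in the alphabet (wrapping around), then move the last character to the front.
On "alexicon": the first step gives "yjcvgaml", and the second then gives "lyjcvgam".

lyjcvgam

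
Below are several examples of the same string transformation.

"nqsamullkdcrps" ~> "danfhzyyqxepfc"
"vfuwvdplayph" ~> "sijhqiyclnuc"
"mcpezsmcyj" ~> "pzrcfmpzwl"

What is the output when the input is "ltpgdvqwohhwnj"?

gytciqjdubjuwa

The rule is to shift every letter 13 places forward in the alphabet (wrapping around) — i.e. ROT13, then swap each adjacent pair of characters (1↔2, 3↔4, ...).
So "ltpgdvqwohhwnj" becomes "gytciqjdubjuwa".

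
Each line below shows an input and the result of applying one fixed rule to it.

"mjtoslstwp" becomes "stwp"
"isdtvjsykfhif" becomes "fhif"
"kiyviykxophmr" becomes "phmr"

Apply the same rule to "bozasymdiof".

diof

The transformation: keep only the last 4 characters.
Applying that to "bozasymdiof" gives "diof".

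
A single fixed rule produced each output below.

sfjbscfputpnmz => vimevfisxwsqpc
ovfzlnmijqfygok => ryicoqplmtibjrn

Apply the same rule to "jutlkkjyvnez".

In each case the input is transformed by: shift every letter 3 places forward in the alphabet (wrapping around).
So "jutlkkjyvnez" becomes "mxwonnmbyqhc".

mxwonnmbyqhc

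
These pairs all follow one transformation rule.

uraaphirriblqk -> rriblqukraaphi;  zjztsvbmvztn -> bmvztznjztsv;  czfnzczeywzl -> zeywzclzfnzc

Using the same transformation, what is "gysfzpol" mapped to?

zpoglysf

The pattern: swap the first and last characters, then swap the front and back halves of the string.
Working it through for "gysfzpol": intermediate "lysfzpog", final "zpoglysf".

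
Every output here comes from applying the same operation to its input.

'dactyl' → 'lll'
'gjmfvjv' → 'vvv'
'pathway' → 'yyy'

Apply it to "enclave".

eee

What's happening: repeat every character 3 times, then keep only the last 3 characters.
On "enclave": the first step gives "eeennnccclllaaavvveee", and the second then gives "eee".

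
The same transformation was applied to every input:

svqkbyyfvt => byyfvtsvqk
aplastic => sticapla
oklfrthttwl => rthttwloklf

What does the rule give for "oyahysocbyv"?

Each output is the input with this applied: move the first 3 characters to the end (rotate left by 3), then move the first character to the end.
For "oyahysocbyv", step one produces "hysocbyvoya"; step two turns that into "ysocbyvoyah".

ysocbyvoyah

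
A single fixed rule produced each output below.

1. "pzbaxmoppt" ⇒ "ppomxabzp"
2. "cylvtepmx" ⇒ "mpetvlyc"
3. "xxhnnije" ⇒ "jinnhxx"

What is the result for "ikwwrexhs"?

hxerwwki

Rule — reverse the string, then delete the first character.
"ikwwrexhs" → "hxerwwki".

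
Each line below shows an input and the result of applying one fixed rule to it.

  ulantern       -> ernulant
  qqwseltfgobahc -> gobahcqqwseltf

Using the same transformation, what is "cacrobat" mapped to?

Looking at the pairs, the operation is to move the first character to the end, then swap the front and back halves of the string.
Applying both steps to "cacrobat": "acrobatc", then "batcacro".

batcacro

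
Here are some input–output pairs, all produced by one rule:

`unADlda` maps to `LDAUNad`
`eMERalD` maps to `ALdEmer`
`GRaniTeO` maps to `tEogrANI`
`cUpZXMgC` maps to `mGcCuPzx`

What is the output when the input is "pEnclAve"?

The pattern: flip the case of every letter, then move the last 3 characters to the front (rotate right by 3).
Applying both steps to "pEnclAve": "PeNCLaVE", then "aVEPeNCL".

aVEPeNCL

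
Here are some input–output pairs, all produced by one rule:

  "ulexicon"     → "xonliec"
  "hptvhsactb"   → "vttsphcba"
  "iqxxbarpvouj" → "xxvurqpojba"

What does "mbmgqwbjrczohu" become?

zwurqomjhgcbb

What's happening: delete the first character, then sort the characters into reverse alphabetical order.
Starting from "mbmgqwbjrczohu": after the first operation, "bmgqwbjrczohu"; after the second, "zwurqomjhgcbb".
(Check on "hptvhsactb": → "ptvhsactb" → "vttsphcba" ✓)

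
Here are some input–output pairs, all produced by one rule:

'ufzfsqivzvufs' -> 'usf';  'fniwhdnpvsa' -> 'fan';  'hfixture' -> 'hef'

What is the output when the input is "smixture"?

In each case the input is transformed by: take characters alternately from the front and the back (1st, last, 2nd, 2nd-last, ...), then keep only the first 3 characters.
"smixture" → "semriuxt" → "sem".
(Check on "ufzfsqivzvufs": → "usffzufvszqvi" → "usf" ✓)

sem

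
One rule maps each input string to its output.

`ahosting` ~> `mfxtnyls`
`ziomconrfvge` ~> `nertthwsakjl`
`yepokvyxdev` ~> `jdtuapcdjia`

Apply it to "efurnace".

kjwzfsjh

What's happening: swap each adjacent pair of characters (1↔2, 3↔4, ...), then shift every letter 5 places forward in the alphabet (wrapping around).
Applying that to "efurnace" gives "kjwzfsjh".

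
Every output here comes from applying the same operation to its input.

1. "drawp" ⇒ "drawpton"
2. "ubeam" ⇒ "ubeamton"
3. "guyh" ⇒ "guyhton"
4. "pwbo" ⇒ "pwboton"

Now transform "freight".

The pattern: append "ton".
Doing the same to "freight": "freightton".

freightton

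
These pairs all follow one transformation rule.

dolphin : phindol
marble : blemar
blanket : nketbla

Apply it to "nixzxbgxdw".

Rule — move the first 3 characters to the end (rotate left by 3).
Applying that to "nixzxbgxdw" gives "zxbgxdwnix".

zxbgxdwnix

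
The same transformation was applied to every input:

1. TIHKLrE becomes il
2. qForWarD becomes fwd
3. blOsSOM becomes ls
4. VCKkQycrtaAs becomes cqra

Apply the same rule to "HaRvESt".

ae

The pattern: keep one character in every 3, starting at position 2 (positions 2nd, 5th, 8th, ...), then convert every letter to lowercase.
For "HaRvESt", step one produces "aE"; step two turns that into "ae".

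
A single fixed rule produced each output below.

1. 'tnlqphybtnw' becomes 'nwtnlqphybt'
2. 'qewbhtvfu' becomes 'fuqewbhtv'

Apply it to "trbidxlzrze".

The pattern: move the last 2 characters to the front (rotate right by 2).
Doing the same to "trbidxlzrze": "zetrbidxlzr".

zetrbidxlzr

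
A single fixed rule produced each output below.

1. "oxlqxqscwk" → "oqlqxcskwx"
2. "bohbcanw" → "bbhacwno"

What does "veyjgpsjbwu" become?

vjypgjswbue

What's happening: swap each adjacent pair of characters (1↔2, 3↔4, ...), then move the first character to the end.
On "veyjgpsjbwu": the first step gives "evjypgjswbu", and the second then gives "vjypgjswbue".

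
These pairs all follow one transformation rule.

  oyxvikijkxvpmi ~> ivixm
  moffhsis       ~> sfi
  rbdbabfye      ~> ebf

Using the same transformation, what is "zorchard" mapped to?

The rule is to swap the first and last characters, then keep one character in every 3, starting at position 1 (positions 1st, 4th, 7th, ...).
For "zorchard", step one produces "dorcharz"; step two turns that into "dcr".

dcr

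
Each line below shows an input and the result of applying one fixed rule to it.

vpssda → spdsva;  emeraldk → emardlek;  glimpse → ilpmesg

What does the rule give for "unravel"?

In each case the input is transformed by: move the first character to the end, then swap each adjacent pair of characters (1↔2, 3↔4, ...).
On "unravel": the first step gives "nravelu", and the second then gives "rnvaleu".

rnvaleu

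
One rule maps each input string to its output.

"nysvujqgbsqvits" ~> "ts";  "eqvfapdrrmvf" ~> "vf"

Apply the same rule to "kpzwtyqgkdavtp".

tp

Each output is the input with this applied: keep only the last 2 characters.
On "kpzwtyqgkdavtp" that produces "tp".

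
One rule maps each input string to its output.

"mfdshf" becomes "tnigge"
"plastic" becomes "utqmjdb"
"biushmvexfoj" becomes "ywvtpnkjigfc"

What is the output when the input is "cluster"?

vutsmfd

Each output is the input with this applied: shift every letter 1 place forward in the alphabet (wrapping around), then sort the characters into reverse alphabetical order.
Starting from "cluster": after the first operation, "dmvtufs"; after the second, "vutsmfd".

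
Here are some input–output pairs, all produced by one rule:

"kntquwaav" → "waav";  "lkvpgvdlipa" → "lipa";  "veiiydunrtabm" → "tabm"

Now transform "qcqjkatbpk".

Rule — keep only the last 4 characters.
Applying that to "qcqjkatbpk" gives "tbpk".

tbpk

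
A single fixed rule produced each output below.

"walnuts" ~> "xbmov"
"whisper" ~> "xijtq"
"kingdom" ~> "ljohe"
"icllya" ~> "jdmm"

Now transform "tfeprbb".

ugfqs

Looking at the pairs, the operation is to shift every letter 1 place forward in the alphabet (wrapping around), then delete the last 2 characters.
Applying both steps to "tfeprbb": "ugfqscc", then "ugfqs".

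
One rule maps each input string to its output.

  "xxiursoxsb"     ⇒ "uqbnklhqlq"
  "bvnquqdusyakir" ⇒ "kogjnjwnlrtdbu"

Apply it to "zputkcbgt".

In each case the input is transformed by: swap the first and last characters, then shift every letter 7 places backward in the alphabet (wrapping around).
Starting from "zputkcbgt": after the first operation, "tputkcbgz"; after the second, "minmdvuzs".
(Check on "bvnquqdusyakir": → "rvnquqdusyakib" → "kogjnjwnlrtdbu" ✓)

minmdvuzs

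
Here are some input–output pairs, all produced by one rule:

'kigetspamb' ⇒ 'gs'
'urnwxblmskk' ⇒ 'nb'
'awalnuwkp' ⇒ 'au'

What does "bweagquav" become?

The pattern: keep one character in every 3, starting at position 3 (positions 3rd, 6th, 9th, ...), then delete the last character.
So "bweagquav" becomes "eq".

eq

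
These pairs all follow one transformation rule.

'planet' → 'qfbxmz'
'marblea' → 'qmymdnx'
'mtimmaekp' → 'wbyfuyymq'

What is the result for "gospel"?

qxsaeb

Looking at the pairs, the operation is to move the last 2 characters to the front (rotate right by 2), then shift every letter 12 places forward in the alphabet (wrapping around).
Working it through for "gospel": intermediate "elgosp", final "qxsaeb".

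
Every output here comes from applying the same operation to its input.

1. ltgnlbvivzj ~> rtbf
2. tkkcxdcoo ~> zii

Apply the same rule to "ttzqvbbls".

Looking at the pairs, the operation is to keep one character in every 3, starting at position 1 (positions 1st, 4th, 7th, ...), then shift every letter 6 places forward in the alphabet (wrapping around).
"ttzqvbbls" → "zwh".

zwh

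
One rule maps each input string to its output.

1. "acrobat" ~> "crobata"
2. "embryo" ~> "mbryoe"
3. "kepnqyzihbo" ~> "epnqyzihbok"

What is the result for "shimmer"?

himmers

Each output is the input with this applied: move the first character to the end.
For "shimmer" the result is "himmers".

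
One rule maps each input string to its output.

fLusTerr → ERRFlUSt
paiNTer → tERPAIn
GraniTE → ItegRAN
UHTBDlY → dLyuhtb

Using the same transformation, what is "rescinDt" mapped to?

The rule is to move the last 3 characters to the front (rotate right by 3), then flip the case of every letter.
Applying both steps to "rescinDt": "nDtresci", then "NdTRESCI".

NdTRESCI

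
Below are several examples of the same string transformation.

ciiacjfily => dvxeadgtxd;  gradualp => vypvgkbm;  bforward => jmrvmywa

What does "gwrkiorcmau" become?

The rule is to move the first 2 characters to the end (rotate left by 2), then shift every letter 5 places backward in the alphabet (wrapping around).
Starting from "gwrkiorcmau": after the first operation, "rkiorcmaugw"; after the second, "mfdjmxhvpbr".

mfdjmxhvpbr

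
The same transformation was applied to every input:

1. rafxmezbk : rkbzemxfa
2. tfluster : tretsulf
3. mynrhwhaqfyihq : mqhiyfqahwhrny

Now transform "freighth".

fhthgier

In each case the input is transformed by: move the first character to the end, then reverse the string.
Working it through for "freighth": intermediate "reighthf", final "fhthgier".
(Check on "mynrhwhaqfyihq": → "ynrhwhaqfyihqm" → "mqhiyfqahwhrny" ✓)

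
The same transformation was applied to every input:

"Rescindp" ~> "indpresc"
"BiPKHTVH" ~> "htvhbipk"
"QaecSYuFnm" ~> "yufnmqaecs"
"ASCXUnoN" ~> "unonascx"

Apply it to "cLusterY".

The transformation: swap the front and back halves of the string, then convert every letter to lowercase.
Starting from "cLusterY": after the first operation, "terYcLus"; after the second, "teryclus".
(Check on "Rescindp": → "indpResc" → "indpresc" ✓)

teryclus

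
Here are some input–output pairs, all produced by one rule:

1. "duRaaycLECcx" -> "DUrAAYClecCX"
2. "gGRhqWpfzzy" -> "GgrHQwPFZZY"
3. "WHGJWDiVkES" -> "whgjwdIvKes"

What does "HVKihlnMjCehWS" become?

The pattern: flip the case of every letter.
Applying that to "HVKihlnMjCehWS" gives "hvkIHLNmJcEHws".

hvkIHLNmJcEHws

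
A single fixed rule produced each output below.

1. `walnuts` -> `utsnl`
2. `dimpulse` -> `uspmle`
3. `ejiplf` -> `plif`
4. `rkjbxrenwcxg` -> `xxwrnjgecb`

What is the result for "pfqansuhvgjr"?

In each case the input is transformed by: delete the first 2 characters, then sort the characters into reverse alphabetical order.
"pfqansuhvgjr" → "vusrqnjhga".

vusrqnjhga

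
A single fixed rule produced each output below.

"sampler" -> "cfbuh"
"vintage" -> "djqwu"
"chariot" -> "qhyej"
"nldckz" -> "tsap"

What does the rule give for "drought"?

ekwxj

The rule is to shift every letter 10 places backward in the alphabet (wrapping around), then delete the first 2 characters.
Working it through for "drought": intermediate "thekwxj", final "ekwxj".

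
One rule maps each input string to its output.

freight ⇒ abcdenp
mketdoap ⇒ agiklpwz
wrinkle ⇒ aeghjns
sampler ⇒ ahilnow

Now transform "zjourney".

The rule is to shift every letter 4 places backward in the alphabet (wrapping around), then sort the characters into alphabetical order.
Applying that to "zjourney" gives "afjknquv".

afjknquv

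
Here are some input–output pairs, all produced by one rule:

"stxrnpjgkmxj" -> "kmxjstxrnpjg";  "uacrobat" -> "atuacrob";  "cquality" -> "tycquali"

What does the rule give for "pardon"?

npardo

What's happening: swap the front and back halves of the string, then move the first 2 characters to the end (rotate left by 2).
Starting from "pardon": after the first operation, "donpar"; after the second, "npardo".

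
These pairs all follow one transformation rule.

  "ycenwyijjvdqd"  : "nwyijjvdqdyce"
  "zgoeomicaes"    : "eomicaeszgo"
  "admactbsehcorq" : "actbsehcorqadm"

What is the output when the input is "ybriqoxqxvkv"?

iqoxqxvkvybr

What's happening: move the first 3 characters to the end (rotate left by 3).
"ybriqoxqxvkv" → "iqoxqxvkvybr".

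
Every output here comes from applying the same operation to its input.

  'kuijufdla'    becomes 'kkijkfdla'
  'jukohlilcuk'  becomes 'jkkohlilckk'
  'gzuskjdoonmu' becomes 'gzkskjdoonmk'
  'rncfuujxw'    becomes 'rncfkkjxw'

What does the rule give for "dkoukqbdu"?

dkokkqbdk

Looking at the pairs, the operation is to replace every "u" with "k".
Applying that to "dkoukqbdu" gives "dkokkqbdk".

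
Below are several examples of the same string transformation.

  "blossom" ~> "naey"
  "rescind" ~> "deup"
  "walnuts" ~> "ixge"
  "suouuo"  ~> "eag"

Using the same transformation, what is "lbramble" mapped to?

xdyx

The pattern: shift every letter 12 places forward in the alphabet (wrapping around), then keep every other character starting from the first (positions 1st, 3rd, 5th, ...).
Applying both steps to "lbramble": "xndmynxq", then "xdyx".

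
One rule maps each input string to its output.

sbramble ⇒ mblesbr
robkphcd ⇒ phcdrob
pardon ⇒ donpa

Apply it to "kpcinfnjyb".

fnjybkpci

The pattern: swap the front and back halves of the string, then delete the last character.
"kpcinfnjyb" → "fnjybkpci".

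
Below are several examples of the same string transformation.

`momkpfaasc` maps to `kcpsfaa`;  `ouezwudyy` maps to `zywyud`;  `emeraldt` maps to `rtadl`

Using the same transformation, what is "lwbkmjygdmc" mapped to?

kcmmjdyg

What's happening: delete the first 3 characters, then take characters alternately from the front and the back (1st, last, 2nd, 2nd-last, ...).
On "lwbkmjygdmc": the first step gives "kmjygdmc", and the second then gives "kcmmjdyg".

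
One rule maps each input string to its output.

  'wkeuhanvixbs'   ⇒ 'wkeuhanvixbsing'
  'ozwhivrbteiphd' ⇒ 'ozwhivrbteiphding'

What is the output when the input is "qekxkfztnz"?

qekxkfztnzing

Each output is the input with this applied: append "ing".
For "qekxkfztnz" the result is "qekxkfztnzing".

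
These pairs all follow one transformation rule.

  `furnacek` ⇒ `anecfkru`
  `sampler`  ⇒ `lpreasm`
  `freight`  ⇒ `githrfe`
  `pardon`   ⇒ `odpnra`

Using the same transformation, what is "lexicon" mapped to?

cinoelx

What's happening: move the first 3 characters to the end (rotate left by 3), then swap each adjacent pair of characters (1↔2, 3↔4, ...).
Working it through for "lexicon": intermediate "iconlex", final "cinoelx".
(Check on "freight": → "ightfre" → "githrfe" ✓)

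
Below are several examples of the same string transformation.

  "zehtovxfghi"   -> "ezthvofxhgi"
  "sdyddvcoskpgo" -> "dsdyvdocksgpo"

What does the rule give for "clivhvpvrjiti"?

The pattern: swap each adjacent pair of characters (1↔2, 3↔4, ...).
For "clivhvpvrjiti" the result is "lcvivhvpjrtii".

lcvivhvpjrtii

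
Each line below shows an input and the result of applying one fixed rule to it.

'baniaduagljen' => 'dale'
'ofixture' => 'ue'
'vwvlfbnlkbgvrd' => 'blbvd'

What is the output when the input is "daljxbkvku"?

In each case the input is transformed by: keep every other character starting from the second (positions 2nd, 4th, 6th, ...), then delete the first 2 characters.
Starting from "daljxbkvku": after the first operation, "ajbvu"; after the second, "bvu".

bvu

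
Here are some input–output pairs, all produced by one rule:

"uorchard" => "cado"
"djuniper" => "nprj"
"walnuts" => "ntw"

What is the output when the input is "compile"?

plc

In each case the input is transformed by: move the first 2 characters to the end (rotate left by 2), then keep every other character starting from the second (positions 2nd, 4th, 6th, ...).
Starting from "compile": after the first operation, "mpileco"; after the second, "plc".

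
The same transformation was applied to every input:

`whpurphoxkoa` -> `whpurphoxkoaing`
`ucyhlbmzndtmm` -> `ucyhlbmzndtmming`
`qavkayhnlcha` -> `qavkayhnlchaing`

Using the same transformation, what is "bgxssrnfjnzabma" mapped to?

The pattern: append "ing".
Doing the same to "bgxssrnfjnzabma": "bgxssrnfjnzabmaing".

bgxssrnfjnzabmaing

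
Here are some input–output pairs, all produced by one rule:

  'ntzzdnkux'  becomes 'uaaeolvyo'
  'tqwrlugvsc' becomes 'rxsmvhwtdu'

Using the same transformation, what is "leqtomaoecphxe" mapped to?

Looking at the pairs, the operation is to shift every letter 1 place forward in the alphabet (wrapping around), then move the first character to the end.
For "leqtomaoecphxe", step one produces "mfrupnbpfdqiyf"; step two turns that into "frupnbpfdqiyfm".

frupnbpfdqiyfm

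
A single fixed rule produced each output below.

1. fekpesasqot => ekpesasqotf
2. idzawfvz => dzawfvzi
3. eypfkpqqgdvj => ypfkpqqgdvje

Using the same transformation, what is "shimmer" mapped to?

himmers

In each case the input is transformed by: move the first character to the end.
For "shimmer" the result is "himmers".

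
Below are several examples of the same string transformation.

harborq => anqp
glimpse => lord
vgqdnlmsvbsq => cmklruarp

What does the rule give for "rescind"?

bhmc

In each case the input is transformed by: delete the first 3 characters, then shift every letter 1 place backward in the alphabet (wrapping around).
On "rescind": the first step gives "cind", and the second then gives "bhmc".
(Check on "harborq": → "borq" → "anqp" ✓)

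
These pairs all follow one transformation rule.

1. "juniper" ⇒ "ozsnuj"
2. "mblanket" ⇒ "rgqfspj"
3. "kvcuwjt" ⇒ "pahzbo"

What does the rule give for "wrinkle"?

In each case the input is transformed by: delete the last character, then shift every letter 5 places forward in the alphabet (wrapping around).
Starting from "wrinkle": after the first operation, "wrinkl"; after the second, "bwnspq".

bwnspq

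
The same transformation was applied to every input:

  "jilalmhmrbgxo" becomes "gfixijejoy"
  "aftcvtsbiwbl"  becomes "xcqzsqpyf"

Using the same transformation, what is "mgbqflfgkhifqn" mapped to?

What's happening: shift every letter 3 places backward in the alphabet (wrapping around), then delete the last 3 characters.
"mgbqflfgkhifqn" → "jdyncicdhefcnk" → "jdyncicdhef".

jdyncicdhef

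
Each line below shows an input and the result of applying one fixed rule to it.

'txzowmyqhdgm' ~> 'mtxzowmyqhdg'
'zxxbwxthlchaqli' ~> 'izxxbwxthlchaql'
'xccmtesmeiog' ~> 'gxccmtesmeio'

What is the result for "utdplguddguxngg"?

In each case the input is transformed by: move the last character to the front.
So "utdplguddguxngg" becomes "gutdplguddguxng".

gutdplguddguxng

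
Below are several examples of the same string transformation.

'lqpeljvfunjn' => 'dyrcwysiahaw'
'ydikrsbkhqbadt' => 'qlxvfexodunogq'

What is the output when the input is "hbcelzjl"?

The rule is to swap each adjacent pair of characters (1↔2, 3↔4, ...), then shift every letter 13 places forward in the alphabet (wrapping around) — i.e. ROT13.
"hbcelzjl" → "bheczllj" → "ourpmyyw".
(Check on "ydikrsbkhqbadt": → "dykisrkbqhabtd" → "qlxvfexodunogq" ✓)

ourpmyyw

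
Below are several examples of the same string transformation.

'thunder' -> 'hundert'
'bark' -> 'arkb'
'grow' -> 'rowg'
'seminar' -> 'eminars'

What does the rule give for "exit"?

xite

The pattern: move the first character to the end.
So "exit" becomes "xite".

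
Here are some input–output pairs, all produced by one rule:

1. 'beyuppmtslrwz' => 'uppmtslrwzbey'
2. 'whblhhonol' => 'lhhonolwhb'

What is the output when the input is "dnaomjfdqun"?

omjfdqundna

The pattern: move the first 3 characters to the end (rotate left by 3).
Applying that to "dnaomjfdqun" gives "omjfdqundna".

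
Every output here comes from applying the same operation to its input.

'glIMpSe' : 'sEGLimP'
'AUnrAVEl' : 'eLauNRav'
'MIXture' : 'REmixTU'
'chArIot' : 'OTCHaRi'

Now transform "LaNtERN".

Rule — flip the case of every letter, then move the last 2 characters to the front (rotate right by 2).
Applying that to "LaNtERN" gives "rnlAnTe".

rnlAnTe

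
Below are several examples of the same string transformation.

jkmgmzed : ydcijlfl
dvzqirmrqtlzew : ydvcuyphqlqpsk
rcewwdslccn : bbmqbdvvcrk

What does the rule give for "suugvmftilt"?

Looking at the pairs, the operation is to shift every letter 1 place backward in the alphabet (wrapping around), then move the last 3 characters to the front (rotate right by 3).
For "suugvmftilt" the result is "hksrttfules".
(Check on "rcewwdslccn": → "qbdvvcrkbbm" → "bbmqbdvvcrk" ✓)

hksrttfules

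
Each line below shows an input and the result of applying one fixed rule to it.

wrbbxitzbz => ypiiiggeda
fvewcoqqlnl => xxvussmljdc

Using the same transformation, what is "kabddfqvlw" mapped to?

xsrmkkihdc

Each output is the input with this applied: shift every letter 7 places forward in the alphabet (wrapping around), then sort the characters into reverse alphabetical order.
So "kabddfqvlw" becomes "xsrmkkihdc".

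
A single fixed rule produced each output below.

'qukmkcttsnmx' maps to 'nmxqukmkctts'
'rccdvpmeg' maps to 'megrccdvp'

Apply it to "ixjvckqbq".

qbqixjvck

Looking at the pairs, the operation is to move the last 3 characters to the front (rotate right by 3).
Doing the same to "ixjvckqbq": "qbqixjvck".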